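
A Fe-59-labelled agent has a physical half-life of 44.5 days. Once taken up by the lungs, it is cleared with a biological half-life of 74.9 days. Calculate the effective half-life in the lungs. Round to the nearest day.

1/t_eff = 1/t_phys + 1/t_biol = 1/44.5 + 1/74.9 = 0.035823 per day.
t_eff = 44.5 × 74.9 / (44.5 + 74.9) ≈ 27.915 days.

28 days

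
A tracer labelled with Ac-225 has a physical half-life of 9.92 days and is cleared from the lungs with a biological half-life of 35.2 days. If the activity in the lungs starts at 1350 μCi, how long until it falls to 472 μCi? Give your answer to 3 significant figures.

11.7 days

1/t_eff = 1/t_phys + 1/t_biol = 1/9.92 + 1/35.2 = 0.12922 per day.
t_eff = 9.92 × 35.2 / (9.92 + 35.2) ≈ 7.739 days.
n = log₂(1350/472) ≈ 1.5161; t = 1.5161 × 7.739 ≈ 11.733 days.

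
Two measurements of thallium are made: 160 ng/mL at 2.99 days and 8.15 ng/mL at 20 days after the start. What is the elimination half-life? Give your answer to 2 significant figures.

Over Δt = 20 − 2.99 = 17.01 days, the level fell by a factor of 160/8.15 ≈ 19.632.
n = log₂(19.632) ≈ 4.2951 half-lives, so t½ = 17.01/4.2951 ≈ 3.9603 days.

4.0 days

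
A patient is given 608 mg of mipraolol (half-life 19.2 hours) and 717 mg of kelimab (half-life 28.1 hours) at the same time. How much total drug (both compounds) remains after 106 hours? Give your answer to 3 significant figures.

mipraolol: 608 × (1/2)^(106/19.2) = 608 × (1/2)^5.5208 ≈ 13.242 mg.
kelimab: 717 × (1/2)^(106/28.1) = 717 × (1/2)^3.7722 ≈ 52.476 mg.
Total = 13.242 + 52.476 ≈ 65.718 mg.

65.7 mg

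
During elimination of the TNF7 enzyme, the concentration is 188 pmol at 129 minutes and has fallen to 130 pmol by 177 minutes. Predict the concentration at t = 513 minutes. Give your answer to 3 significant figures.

9.83 pmol

Over Δt = 177 − 129 = 48 minutes, the level fell by a factor of 188/130 ≈ 1.4462.
n = log₂(1.4462) ≈ 0.53222 half-lives, so t½ = 48/0.53222 ≈ 90.188 minutes.
From t = 177 to t = 513: 130 × (1/2)^((513−177)/90.188) ≈ 9.8275 pmol.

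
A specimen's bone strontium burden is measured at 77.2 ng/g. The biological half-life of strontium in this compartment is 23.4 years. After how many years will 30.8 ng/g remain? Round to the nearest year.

Fraction remaining = 30.8/77.2 ≈ 0.39896.
n = log₂(77.2/30.8) = ln(2.5065)/ln 2 ≈ 1.3257 half-lives.
t = n × t½ = 1.3257 × 23.4 ≈ 31.021 years.

31 years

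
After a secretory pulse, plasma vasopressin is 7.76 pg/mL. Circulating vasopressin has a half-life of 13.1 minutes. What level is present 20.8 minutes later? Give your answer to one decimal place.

Number of half-lives: n = 20.8/13.1 ≈ 1.5878.
Remaining = 7.76 × (1/2)^1.5878 = 7.76 × 0.33268 ≈ 2.5816 pg/mL.

2.6 pg/mL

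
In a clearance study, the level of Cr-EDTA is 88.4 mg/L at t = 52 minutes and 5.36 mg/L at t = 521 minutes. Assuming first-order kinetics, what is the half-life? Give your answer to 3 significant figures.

116 minutes

Over Δt = 521 − 52 = 469 minutes, the level fell by a factor of 88.4/5.36 ≈ 16.493.
n = log₂(16.493) ≈ 4.0437 half-lives, so t½ = 469/4.0437 ≈ 115.98 minutes.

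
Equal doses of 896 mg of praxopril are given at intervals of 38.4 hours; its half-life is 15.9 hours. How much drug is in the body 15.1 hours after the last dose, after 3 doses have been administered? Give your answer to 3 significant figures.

567 mg

The 3 doses were given 91.9, 53.5, 15.1 hours ago.
Total = 896·(1/2)^(91.9/15.9) + 896·(1/2)^(53.5/15.9) + 896·(1/2)^(15.1/15.9)
      = 16.308 + 86.978 + 463.9 ≈ 567.19 mg.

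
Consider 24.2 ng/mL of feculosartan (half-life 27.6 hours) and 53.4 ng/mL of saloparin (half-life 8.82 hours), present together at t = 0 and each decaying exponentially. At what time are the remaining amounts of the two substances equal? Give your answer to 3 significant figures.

14.8 hours

Set 24.2·(1/2)^(t/27.6) = 53.4·(1/2)^(t/8.82).
Taking log₂: log₂(24.2/53.4) = t·(1/27.6 − 1/8.82).
log₂(0.45318) = -1.1418; 1/27.6 − 1/8.82 = -0.077147.
t = -1.1418 / -0.077147 ≈ 14.801 hours.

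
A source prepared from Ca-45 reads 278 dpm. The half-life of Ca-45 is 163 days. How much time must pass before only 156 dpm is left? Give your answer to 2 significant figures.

140 days

Fraction remaining = 156/278 ≈ 0.56115.
n = log₂(278/156) = ln(1.7821)/ln 2 ≈ 0.83354 half-lives.
t = n × t½ = 0.83354 × 163 ≈ 135.87 days.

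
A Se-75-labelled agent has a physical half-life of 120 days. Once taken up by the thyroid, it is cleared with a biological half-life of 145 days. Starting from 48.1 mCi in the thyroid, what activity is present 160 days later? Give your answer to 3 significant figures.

1/t_eff = 1/t_phys + 1/t_biol = 1/120 + 1/145 = 0.01523 per day.
t_eff = 120 × 145 / (120 + 145) ≈ 65.66 days.
Remaining = 48.1 × (1/2)^(160/65.66) = 48.1 × (1/2)^2.4368 ≈ 8.8838 mCi.

8.88 mCi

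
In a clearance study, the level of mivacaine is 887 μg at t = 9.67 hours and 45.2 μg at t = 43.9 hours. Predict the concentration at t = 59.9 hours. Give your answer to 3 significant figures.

Over Δt = 43.9 − 9.67 = 34.23 hours, the level fell by a factor of 887/45.2 ≈ 19.624.
n = log₂(19.624) ≈ 4.2945 half-lives, so t½ = 34.23/4.2945 ≈ 7.9706 hours.
From t = 43.9 to t = 59.9: 45.2 × (1/2)^((59.9−43.9)/7.9706) ≈ 11.242 μg.

11.2 μg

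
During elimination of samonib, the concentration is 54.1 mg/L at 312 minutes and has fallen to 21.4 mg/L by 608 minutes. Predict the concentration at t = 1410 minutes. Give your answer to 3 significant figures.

Over Δt = 608 − 312 = 296 minutes, the level fell by a factor of 54.1/21.4 ≈ 2.528.
n = log₂(2.528) ≈ 1.338 half-lives, so t½ = 296/1.338 ≈ 221.22 minutes.
From t = 608 to t = 1410: 21.4 × (1/2)^((1410−608)/221.22) ≈ 1.7342 mg/L.

1.73 mg/L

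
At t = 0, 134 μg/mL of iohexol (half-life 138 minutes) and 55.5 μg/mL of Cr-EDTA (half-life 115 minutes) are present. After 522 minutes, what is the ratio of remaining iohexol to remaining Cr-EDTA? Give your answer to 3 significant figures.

iohexol: 134 × (1/2)^(522/138) = 134 × (1/2)^3.7826 ≈ 9.737 μg/mL.
Cr-EDTA: 55.5 × (1/2)^(522/115) = 55.5 × (1/2)^4.5391 ≈ 2.3871 μg/mL.
Ratio ≈ 9.737 / 2.3871 ≈ 4.0789.

4.08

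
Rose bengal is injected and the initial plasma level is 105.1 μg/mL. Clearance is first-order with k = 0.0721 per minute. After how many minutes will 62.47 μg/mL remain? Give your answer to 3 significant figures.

7.22 minutes

t½ = ln 2 / k = 0.69315 / 0.0721 ≈ 9.6137 minutes.
Fraction remaining = 62.47/105.1 ≈ 0.59439.
n = log₂(105.1/62.47) = ln(1.6824)/ln 2 ≈ 0.75053 half-lives.
t = n × t½ = 0.75053 × 9.6137 ≈ 7.2153 minutes.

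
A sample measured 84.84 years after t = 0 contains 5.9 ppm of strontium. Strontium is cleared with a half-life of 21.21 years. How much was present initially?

94.4 ppm

Number of half-lives elapsed: n = 84.84/21.21 ≈ 4.
A₀ = A × 2^n = 5.9 × 2^4 = 5.9 × 16 ≈ 94.4 ppm.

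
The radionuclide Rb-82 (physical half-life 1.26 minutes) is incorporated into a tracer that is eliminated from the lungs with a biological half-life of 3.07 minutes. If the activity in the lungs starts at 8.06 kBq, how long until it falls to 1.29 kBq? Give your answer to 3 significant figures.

1/t_eff = 1/t_phys + 1/t_biol = 1/1.26 + 1/3.07 = 1.1194 per minute.
t_eff = 1.26 × 3.07 / (1.26 + 3.07) ≈ 0.89335 minutes.
n = log₂(8.06/1.29) ≈ 2.6434; t = 2.6434 × 0.89335 ≈ 2.3615 minutes.

2.36 minutes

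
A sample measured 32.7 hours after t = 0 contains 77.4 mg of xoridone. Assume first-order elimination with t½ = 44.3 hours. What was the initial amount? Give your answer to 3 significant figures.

129 mg

Number of half-lives elapsed: n = 32.7/44.3 ≈ 0.73815.
A₀ = A × 2^n = 77.4 × 2^0.73815 = 77.4 × 1.668 ≈ 129.11 mg.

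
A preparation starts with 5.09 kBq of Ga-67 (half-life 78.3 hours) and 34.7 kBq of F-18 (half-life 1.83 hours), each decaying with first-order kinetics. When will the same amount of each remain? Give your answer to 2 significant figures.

5.2 hours

Set 5.09·(1/2)^(t/78.3) = 34.7·(1/2)^(t/1.83).
Taking log₂: log₂(5.09/34.7) = t·(1/78.3 − 1/1.83).
log₂(0.14669) = -2.7692; 1/78.3 − 1/1.83 = -0.53368.
t = -2.7692 / -0.53368 ≈ 5.1889 hours.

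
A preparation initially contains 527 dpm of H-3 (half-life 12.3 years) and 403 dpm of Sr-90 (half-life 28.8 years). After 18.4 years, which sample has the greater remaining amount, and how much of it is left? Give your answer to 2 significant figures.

Sr-90, 260 dpm

H-3: 527 × (1/2)^1.4959 ≈ 186.85 dpm.
Sr-90: 403 × (1/2)^0.63889 ≈ 258.81 dpm.
Sr-90 has more remaining, at ≈ 258.81 dpm.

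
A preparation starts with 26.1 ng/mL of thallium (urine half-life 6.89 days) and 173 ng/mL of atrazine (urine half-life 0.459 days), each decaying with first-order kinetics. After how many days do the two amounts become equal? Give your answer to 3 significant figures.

Set 26.1·(1/2)^(t/6.89) = 173·(1/2)^(t/0.459).
Taking log₂: log₂(26.1/173) = t·(1/6.89 − 1/0.459).
log₂(0.15087) = -2.7287; 1/6.89 − 1/0.459 = -2.0335.
t = -2.7287 / -2.0335 ≈ 1.3418 days.

1.34 days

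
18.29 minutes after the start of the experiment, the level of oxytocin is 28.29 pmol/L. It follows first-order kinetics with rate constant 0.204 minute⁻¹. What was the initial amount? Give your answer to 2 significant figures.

t½ = ln 2 / λ = 0.69315 / 0.204 ≈ 3.3978 minutes.
Number of half-lives elapsed: n = 18.29/3.3978 ≈ 5.3829.
A₀ = A × 2^n = 28.29 × 2^5.3829 = 28.29 × 41.727 ≈ 1180.5 pmol/L.

1200 pmol/L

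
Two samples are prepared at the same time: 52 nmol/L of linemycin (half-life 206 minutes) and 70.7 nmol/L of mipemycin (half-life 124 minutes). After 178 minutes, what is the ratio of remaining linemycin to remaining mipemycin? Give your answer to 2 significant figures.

linemycin: 52 × (1/2)^(178/206) = 52 × (1/2)^0.86408 ≈ 28.569 nmol/L.
mipemycin: 70.7 × (1/2)^(178/124) = 70.7 × (1/2)^1.4355 ≈ 26.139 nmol/L.
Ratio ≈ 28.569 / 26.139 ≈ 1.0929.

1.1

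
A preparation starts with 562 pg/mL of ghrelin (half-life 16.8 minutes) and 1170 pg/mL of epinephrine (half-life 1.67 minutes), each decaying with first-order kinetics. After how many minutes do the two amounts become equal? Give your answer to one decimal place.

2.0 minutes

Set 562·(1/2)^(t/16.8) = 1170·(1/2)^(t/1.67).
Taking log₂: log₂(562/1170) = t·(1/16.8 − 1/1.67).
log₂(0.48034) = -1.0579; 1/16.8 − 1/1.67 = -0.53928.
t = -1.0579 / -0.53928 ≈ 1.9616 minutes.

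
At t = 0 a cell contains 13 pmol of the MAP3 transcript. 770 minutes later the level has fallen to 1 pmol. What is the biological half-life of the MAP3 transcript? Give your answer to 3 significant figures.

208 minutes

A/A₀ = 1/13 ≈ 0.076923.
n = log₂(13) ≈ 3.7004 half-lives elapsed in 770 minutes.
t½ = 770/3.7004 ≈ 208.08 minutes.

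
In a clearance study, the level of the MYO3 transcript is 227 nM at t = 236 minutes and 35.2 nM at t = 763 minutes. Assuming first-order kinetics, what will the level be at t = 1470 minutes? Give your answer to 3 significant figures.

2.89 nM

Over Δt = 763 − 236 = 527 minutes, the level fell by a factor of 227/35.2 ≈ 6.4489.
n = log₂(6.4489) ≈ 2.689 half-lives, so t½ = 527/2.689 ≈ 195.98 minutes.
From t = 763 to t = 1470: 35.2 × (1/2)^((1470−763)/195.98) ≈ 2.8879 nM.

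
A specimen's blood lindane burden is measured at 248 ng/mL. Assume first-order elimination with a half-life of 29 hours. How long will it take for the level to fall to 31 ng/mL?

31/248 = 1/8, so 3 half-lives have elapsed.
t = 3 × 29 = 87 hours.

87 hours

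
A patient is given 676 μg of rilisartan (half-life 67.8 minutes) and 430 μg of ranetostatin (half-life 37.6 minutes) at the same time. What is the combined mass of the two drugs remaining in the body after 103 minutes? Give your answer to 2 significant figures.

300 μg

rilisartan: 676 × (1/2)^(103/67.8) = 676 × (1/2)^1.5192 ≈ 235.85 μg.
ranetostatin: 430 × (1/2)^(103/37.6) = 430 × (1/2)^2.7394 ≈ 64.393 μg.
Total = 235.85 + 64.393 ≈ 300.24 μg.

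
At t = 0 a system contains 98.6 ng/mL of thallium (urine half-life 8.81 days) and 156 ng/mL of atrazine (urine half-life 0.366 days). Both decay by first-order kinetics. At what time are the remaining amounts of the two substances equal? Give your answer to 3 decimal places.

Set 98.6·(1/2)^(t/8.81) = 156·(1/2)^(t/0.366).
Taking log₂: log₂(98.6/156) = t·(1/8.81 − 1/0.366).
log₂(0.63205) = -0.66189; 1/8.81 − 1/0.366 = -2.6187.
t = -0.66189 / -2.6187 ≈ 0.25275 days.

0.253 days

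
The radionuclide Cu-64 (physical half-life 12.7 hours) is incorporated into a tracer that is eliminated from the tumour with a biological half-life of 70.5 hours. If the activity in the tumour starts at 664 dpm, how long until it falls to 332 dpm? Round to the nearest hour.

1/t_eff = 1/t_phys + 1/t_biol = 1/12.7 + 1/70.5 = 0.092925 per hour.
t_eff = 12.7 × 70.5 / (12.7 + 70.5) ≈ 10.761 hours.
n = log₂(664/332) ≈ 1; t = 1 × 10.761 ≈ 10.761 hours.

11 hours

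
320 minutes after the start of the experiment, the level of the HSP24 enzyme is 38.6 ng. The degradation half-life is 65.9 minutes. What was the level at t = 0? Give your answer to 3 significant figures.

1120 ng

Number of half-lives elapsed: n = 320/65.9 ≈ 4.8558.
A₀ = A × 2^n = 38.6 × 2^4.8558 = 38.6 × 28.957 ≈ 1117.7 ng.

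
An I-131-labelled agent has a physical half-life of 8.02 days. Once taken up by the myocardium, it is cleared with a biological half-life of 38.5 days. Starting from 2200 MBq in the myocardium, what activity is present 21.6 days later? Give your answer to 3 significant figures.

231 MBq

1/t_eff = 1/t_phys + 1/t_biol = 1/8.02 + 1/38.5 = 0.15066 per day.
t_eff = 8.02 × 38.5 / (8.02 + 38.5) ≈ 6.6374 days.
Remaining = 2200 × (1/2)^(21.6/6.6374) = 2200 × (1/2)^3.2543 ≈ 230.56 MBq.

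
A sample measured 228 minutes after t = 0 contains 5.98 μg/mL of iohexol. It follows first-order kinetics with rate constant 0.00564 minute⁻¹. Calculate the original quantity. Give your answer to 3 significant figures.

t½ = ln 2 / k = 0.69315 / 0.00564 ≈ 122.9 minutes.
Number of half-lives elapsed: n = 228/122.9 ≈ 1.8552.
A₀ = A × 2^n = 5.98 × 2^1.8552 = 5.98 × 3.618 ≈ 21.636 μg/mL.

21.6 μg/mL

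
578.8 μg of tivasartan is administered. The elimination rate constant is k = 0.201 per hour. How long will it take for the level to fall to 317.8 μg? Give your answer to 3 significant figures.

t½ = ln 2 / k = 0.69315 / 0.201 ≈ 3.4485 hours.
Fraction remaining = 317.8/578.8 ≈ 0.54907.
n = log₂(578.8/317.8) = ln(1.8213)/ln 2 ≈ 0.86495 half-lives.
t = n × t½ = 0.86495 × 3.4485 ≈ 2.9828 hours.

2.98 hours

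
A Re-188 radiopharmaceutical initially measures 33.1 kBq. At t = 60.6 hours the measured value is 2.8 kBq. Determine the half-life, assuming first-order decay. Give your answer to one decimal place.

A/A₀ = 2.8/33.1 ≈ 0.084592.
n = log₂(11.821) ≈ 3.5633 half-lives elapsed in 60.6 hours.
t½ = 60.6/3.5633 ≈ 17.007 hours.

17.0 hours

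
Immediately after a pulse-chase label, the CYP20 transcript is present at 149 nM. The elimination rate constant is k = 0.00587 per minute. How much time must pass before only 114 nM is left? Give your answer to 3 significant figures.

45.6 minutes

t½ = ln 2 / k = 0.69315 / 0.00587 ≈ 118.08 minutes.
Fraction remaining = 114/149 ≈ 0.7651.
n = log₂(149/114) = ln(1.307)/ln 2 ≈ 0.38628 half-lives.
t = n × t½ = 0.38628 × 118.08 ≈ 45.613 minutes.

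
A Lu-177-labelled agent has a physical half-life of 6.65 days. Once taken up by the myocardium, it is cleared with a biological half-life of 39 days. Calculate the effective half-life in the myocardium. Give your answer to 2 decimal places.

5.68 days

1/t_eff = 1/t_phys + 1/t_biol = 1/6.65 + 1/39 = 0.17602 per day.
t_eff = 6.65 × 39 / (6.65 + 39) ≈ 5.6813 days.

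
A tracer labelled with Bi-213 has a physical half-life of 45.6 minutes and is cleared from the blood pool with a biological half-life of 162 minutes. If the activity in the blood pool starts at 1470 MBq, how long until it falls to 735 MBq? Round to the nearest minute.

1/t_eff = 1/t_phys + 1/t_biol = 1/45.6 + 1/162 = 0.028103 per minute.
t_eff = 45.6 × 162 / (45.6 + 162) ≈ 35.584 minutes.
n = log₂(1470/735) ≈ 1; t = 1 × 35.584 ≈ 35.584 minutes.

36 minutes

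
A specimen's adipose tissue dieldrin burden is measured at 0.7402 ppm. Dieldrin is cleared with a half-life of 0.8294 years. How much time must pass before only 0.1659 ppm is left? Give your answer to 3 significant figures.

Fraction remaining = 0.1659/0.7402 ≈ 0.22413.
n = log₂(0.7402/0.1659) = ln(4.4617)/ln 2 ≈ 2.1576 half-lives.
t = n × t½ = 2.1576 × 0.8294 ≈ 1.7895 years.

1.79 years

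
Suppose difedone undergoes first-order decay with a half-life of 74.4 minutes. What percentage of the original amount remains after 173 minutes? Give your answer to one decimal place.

n = 173/74.4 ≈ 2.3253 half-lives.
Fraction remaining = (1/2)^2.3253 ≈ 0.19954, i.e. 19.954%.

20.0%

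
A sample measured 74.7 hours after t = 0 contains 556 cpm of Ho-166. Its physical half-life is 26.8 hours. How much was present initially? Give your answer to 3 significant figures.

3840 cpm

Number of half-lives elapsed: n = 74.7/26.8 ≈ 2.7873.
A₀ = A × 2^n = 556 × 2^2.7873 = 556 × 6.9034 ≈ 3838.3 cpm.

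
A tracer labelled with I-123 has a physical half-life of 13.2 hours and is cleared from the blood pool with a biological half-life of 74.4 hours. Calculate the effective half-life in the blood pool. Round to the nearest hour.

11 hours

1/t_eff = 1/t_phys + 1/t_biol = 1/13.2 + 1/74.4 = 0.089198 per hour.
t_eff = 13.2 × 74.4 / (13.2 + 74.4) ≈ 11.211 hours.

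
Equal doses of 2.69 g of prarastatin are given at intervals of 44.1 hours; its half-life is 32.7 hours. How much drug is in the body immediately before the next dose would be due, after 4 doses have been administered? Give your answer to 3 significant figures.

1.70 g

The 4 doses were given 176.4, 132.3, 88.2, 44.1 hours ago.
Total = 2.69·(1/2)^(176.4/32.7) + 2.69·(1/2)^(132.3/32.7) + 2.69·(1/2)^(88.2/32.7) + 2.69·(1/2)^(44.1/32.7)
      = 0.063951 + 0.16286 + 0.41476 + 1.0563 ≈ 1.6978 g.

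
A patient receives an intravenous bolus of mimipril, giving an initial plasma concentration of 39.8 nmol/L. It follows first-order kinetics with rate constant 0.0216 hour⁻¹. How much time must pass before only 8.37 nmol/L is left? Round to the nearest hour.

t½ = ln 2 / λ = 0.69315 / 0.0216 ≈ 32.09 hours.
Fraction remaining = 8.37/39.8 ≈ 0.2103.
n = log₂(39.8/8.37) = ln(4.7551)/ln 2 ≈ 2.2495 half-lives.
t = n × t½ = 2.2495 × 32.09 ≈ 72.186 hours.

72 hours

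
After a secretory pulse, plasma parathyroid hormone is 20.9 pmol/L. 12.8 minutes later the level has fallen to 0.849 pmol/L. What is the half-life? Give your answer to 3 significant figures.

2.77 minutes

A/A₀ = 0.849/20.9 ≈ 0.040622.
n = log₂(24.617) ≈ 4.6216 half-lives elapsed in 12.8 minutes.
t½ = 12.8/4.6216 ≈ 2.7696 minutes.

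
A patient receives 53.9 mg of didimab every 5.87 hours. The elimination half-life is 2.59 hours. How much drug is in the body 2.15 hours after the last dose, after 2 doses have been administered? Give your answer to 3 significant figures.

The 2 doses were given 8.02, 2.15 hours ago.
Total = 53.9·(1/2)^(8.02/2.59) + 53.9·(1/2)^(2.15/2.59)
      = 6.3015 + 30.318 ≈ 36.619 mg.

36.6 mg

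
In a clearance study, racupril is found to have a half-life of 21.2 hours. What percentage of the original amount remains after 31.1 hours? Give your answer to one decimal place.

n = 31.1/21.2 ≈ 1.467 half-lives.
Fraction remaining = (1/2)^1.467 ≈ 0.36174, i.e. 36.174%.

36.2%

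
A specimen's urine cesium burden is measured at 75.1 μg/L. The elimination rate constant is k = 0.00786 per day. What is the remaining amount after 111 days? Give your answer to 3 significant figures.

t½ = ln 2 / k = 0.69315 / 0.00786 ≈ 88.187 days.
Number of half-lives: n = 111/88.187 ≈ 1.2587.
Remaining = 75.1 × (1/2)^1.2587 = 75.1 × 0.41792 ≈ 31.386 μg/L.

31.4 μg/L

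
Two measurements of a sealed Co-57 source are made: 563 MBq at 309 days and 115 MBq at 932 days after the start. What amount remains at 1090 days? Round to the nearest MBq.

Over Δt = 932 − 309 = 623 days, the level fell by a factor of 563/115 ≈ 4.8957.
n = log₂(4.8957) ≈ 2.2915 half-lives, so t½ = 623/2.2915 ≈ 271.87 days.
From t = 932 to t = 1090: 115 × (1/2)^((1090−932)/271.87) ≈ 76.869 MBq.

77 MBq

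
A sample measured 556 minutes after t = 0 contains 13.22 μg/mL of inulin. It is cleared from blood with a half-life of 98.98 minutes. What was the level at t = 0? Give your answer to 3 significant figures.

649 μg/mL

Number of half-lives elapsed: n = 556/98.98 ≈ 5.6173.
A₀ = A × 2^n = 13.22 × 2^5.6173 = 13.22 × 49.088 ≈ 648.94 μg/mL.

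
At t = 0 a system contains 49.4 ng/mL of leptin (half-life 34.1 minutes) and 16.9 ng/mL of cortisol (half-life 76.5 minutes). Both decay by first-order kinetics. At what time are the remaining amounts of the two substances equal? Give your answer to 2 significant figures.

95 minutes

Set 49.4·(1/2)^(t/34.1) = 16.9·(1/2)^(t/76.5).
Taking log₂: log₂(49.4/16.9) = t·(1/34.1 − 1/76.5).
log₂(2.9231) = 1.5475; 1/34.1 − 1/76.5 = 0.016254.
t = 1.5475 / 0.016254 ≈ 95.209 minutes.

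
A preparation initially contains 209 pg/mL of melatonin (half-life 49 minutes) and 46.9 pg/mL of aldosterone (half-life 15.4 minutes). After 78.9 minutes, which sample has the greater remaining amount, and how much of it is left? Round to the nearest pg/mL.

melatonin, 68 pg/mL

melatonin: 209 × (1/2)^1.6102 ≈ 68.458 pg/mL.
aldosterone: 46.9 × (1/2)^5.1234 ≈ 1.3455 pg/mL.
Melatonin has more remaining, at ≈ 68.458 pg/mL.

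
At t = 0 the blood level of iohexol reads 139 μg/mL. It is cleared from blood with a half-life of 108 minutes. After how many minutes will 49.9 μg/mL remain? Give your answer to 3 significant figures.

Fraction remaining = 49.9/139 ≈ 0.35899.
n = log₂(139/49.9) = ln(2.7856)/ln 2 ≈ 1.478 half-lives.
t = n × t½ = 1.478 × 108 ≈ 159.62 minutes.

160 minutes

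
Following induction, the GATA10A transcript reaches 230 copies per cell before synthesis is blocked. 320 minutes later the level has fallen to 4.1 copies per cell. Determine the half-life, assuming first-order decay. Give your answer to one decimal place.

55.1 minutes

A/A₀ = 4.1/230 ≈ 0.017826.
n = log₂(56.098) ≈ 5.8099 half-lives elapsed in 320 minutes.
t½ = 320/5.8099 ≈ 55.079 minutes.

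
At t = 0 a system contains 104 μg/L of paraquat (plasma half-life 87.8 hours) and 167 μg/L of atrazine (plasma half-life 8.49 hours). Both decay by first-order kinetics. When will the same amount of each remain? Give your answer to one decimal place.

6.4 hours

Set 104·(1/2)^(t/87.8) = 167·(1/2)^(t/8.49).
Taking log₂: log₂(104/167) = t·(1/87.8 − 1/8.49).
log₂(0.62275) = -0.68326; 1/87.8 − 1/8.49 = -0.1064.
t = -0.68326 / -0.1064 ≈ 6.4219 hours.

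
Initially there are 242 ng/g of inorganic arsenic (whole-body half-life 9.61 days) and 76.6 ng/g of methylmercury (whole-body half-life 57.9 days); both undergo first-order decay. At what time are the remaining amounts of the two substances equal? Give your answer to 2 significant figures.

Set 242·(1/2)^(t/9.61) = 76.6·(1/2)^(t/57.9).
Taking log₂: log₂(242/76.6) = t·(1/9.61 − 1/57.9).
log₂(3.1593) = 1.6596; 1/9.61 − 1/57.9 = 0.086787.
t = 1.6596 / 0.086787 ≈ 19.123 days.

19 days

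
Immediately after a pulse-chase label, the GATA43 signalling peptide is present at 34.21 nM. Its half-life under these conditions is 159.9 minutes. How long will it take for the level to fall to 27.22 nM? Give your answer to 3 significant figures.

Fraction remaining = 27.22/34.21 ≈ 0.79567.
n = log₂(34.21/27.22) = ln(1.2568)/ln 2 ≈ 0.32975 half-lives.
t = n × t½ = 0.32975 × 159.9 ≈ 52.727 minutes.

52.7 minutes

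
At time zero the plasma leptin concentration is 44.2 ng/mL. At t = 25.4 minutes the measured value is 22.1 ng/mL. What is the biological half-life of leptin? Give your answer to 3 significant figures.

A/A₀ = 22.1/44.2 ≈ 0.5.
n = log₂(2) ≈ 1 half-life elapsed in 25.4 minutes.
t½ = 25.4/1 ≈ 25.4 minutes.

25.4 minutes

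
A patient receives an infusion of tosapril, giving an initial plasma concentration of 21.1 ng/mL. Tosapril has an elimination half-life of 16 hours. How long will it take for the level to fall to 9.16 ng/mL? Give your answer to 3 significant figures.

Fraction remaining = 9.16/21.1 ≈ 0.43412.
n = log₂(21.1/9.16) = ln(2.3035)/ln 2 ≈ 1.2038 half-lives.
t = n × t½ = 1.2038 × 16 ≈ 19.261 hours.

19.3 hours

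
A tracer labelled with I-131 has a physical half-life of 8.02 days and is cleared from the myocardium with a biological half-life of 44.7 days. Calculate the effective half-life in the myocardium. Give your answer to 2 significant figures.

1/t_eff = 1/t_phys + 1/t_biol = 1/8.02 + 1/44.7 = 0.14706 per day.
t_eff = 8.02 × 44.7 / (8.02 + 44.7) ≈ 6.8 days.

6.8 days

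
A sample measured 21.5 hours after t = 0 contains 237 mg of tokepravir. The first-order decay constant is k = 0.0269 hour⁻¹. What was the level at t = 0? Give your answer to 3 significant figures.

t½ = ln 2 / k = 0.69315 / 0.0269 ≈ 25.768 hours.
Number of half-lives elapsed: n = 21.5/25.768 ≈ 0.83438.
A₀ = A × 2^n = 237 × 2^0.83438 = 237 × 1.7831 ≈ 422.59 mg.

423 mg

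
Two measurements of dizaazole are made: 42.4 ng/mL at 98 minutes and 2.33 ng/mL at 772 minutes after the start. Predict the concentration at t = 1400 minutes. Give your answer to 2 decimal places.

0.16 ng/mL

Over Δt = 772 − 98 = 674 minutes, the level fell by a factor of 42.4/2.33 ≈ 18.197.
n = log₂(18.197) ≈ 4.1857 half-lives, so t½ = 674/4.1857 ≈ 161.03 minutes.
From t = 772 to t = 1400: 2.33 × (1/2)^((1400−772)/161.03) ≈ 0.15608 ng/mL.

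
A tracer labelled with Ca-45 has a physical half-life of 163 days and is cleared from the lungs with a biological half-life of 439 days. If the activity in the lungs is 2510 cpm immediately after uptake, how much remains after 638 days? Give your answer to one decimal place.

60.8 cpm

1/t_eff = 1/t_phys + 1/t_biol = 1/163 + 1/439 = 0.0084129 per day.
t_eff = 163 × 439 / (163 + 439) ≈ 118.87 days.
Remaining = 2510 × (1/2)^(638/118.87) = 2510 × (1/2)^5.3674 ≈ 60.802 cpm.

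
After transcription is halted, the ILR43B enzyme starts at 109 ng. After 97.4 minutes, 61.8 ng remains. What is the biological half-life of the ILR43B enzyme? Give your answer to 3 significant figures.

A/A₀ = 61.8/109 ≈ 0.56697.
n = log₂(1.7638) ≈ 0.81865 half-lives elapsed in 97.4 minutes.
t½ = 97.4/0.81865 ≈ 118.98 minutes.

119 minutes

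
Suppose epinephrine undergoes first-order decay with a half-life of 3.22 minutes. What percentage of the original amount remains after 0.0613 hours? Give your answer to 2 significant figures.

45%

0.0613 hours = 3.678 minutes.
n = 3.678/3.22 ≈ 1.1422 half-lives.
Fraction remaining = (1/2)^1.1422 ≈ 0.45306, i.e. 45.306%.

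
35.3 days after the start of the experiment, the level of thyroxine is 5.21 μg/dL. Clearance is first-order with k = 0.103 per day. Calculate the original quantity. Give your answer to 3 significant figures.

198 μg/dL

t½ = ln 2 / k = 0.69315 / 0.103 ≈ 6.7296 days.
Number of half-lives elapsed: n = 35.3/6.7296 ≈ 5.2455.
A₀ = A × 2^n = 5.21 × 2^5.2455 = 5.21 × 37.936 ≈ 197.65 μg/dL.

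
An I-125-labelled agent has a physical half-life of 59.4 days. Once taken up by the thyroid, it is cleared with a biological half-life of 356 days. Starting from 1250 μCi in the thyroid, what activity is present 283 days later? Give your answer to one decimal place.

1/t_eff = 1/t_phys + 1/t_biol = 1/59.4 + 1/356 = 0.019644 per day.
t_eff = 59.4 × 356 / (59.4 + 356) ≈ 50.906 days.
Remaining = 1250 × (1/2)^(283/50.906) = 1250 × (1/2)^5.5593 ≈ 26.51 μCi.

26.5 μCi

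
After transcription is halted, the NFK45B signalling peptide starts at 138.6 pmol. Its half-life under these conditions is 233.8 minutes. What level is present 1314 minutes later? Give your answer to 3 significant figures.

Number of half-lives: n = 1314/233.8 ≈ 5.6202.
Remaining = 138.6 × (1/2)^5.6202 = 138.6 × 0.020331 ≈ 2.8179 pmol.

2.82 pmol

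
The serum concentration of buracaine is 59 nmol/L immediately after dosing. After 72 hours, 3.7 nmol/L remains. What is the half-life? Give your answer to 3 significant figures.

18.0 hours

A/A₀ = 3.7/59 ≈ 0.062712.
n = log₂(15.946) ≈ 3.9951 half-lives elapsed in 72 hours.
t½ = 72/3.9951 ≈ 18.022 hours.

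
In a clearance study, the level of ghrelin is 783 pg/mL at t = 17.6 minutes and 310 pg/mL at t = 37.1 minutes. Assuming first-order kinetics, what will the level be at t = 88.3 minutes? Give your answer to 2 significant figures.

27 pg/mL

Over Δt = 37.1 − 17.6 = 19.5 minutes, the level fell by a factor of 783/310 ≈ 2.5258.
n = log₂(2.5258) ≈ 1.3367 half-lives, so t½ = 19.5/1.3367 ≈ 14.588 minutes.
From t = 37.1 to t = 88.3: 310 × (1/2)^((88.3−37.1)/14.588) ≈ 27.215 pg/mL.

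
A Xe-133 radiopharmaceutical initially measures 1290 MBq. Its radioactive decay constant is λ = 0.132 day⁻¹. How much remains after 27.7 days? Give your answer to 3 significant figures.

t½ = ln 2 / λ = 0.69315 / 0.132 ≈ 5.2511 days.
Number of half-lives: n = 27.7/5.2511 ≈ 5.2751.
Remaining = 1290 × (1/2)^5.2751 = 1290 × 0.025825 ≈ 33.315 MBq.

33.3 MBq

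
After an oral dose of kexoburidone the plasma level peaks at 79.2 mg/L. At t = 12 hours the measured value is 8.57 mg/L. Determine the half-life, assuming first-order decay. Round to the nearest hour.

4 hours

A/A₀ = 8.57/79.2 ≈ 0.10821.
n = log₂(9.2415) ≈ 3.2081 half-lives elapsed in 12 hours.
t½ = 12/3.2081 ≈ 3.7405 hours.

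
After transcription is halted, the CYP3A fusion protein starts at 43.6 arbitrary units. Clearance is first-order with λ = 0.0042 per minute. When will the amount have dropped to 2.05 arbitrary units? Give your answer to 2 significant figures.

t½ = ln 2 / λ = 0.69315 / 0.0042 ≈ 165.04 minutes.
Fraction remaining = 2.05/43.6 ≈ 0.047018.
n = log₂(43.6/2.05) = ln(21.268)/ln 2 ≈ 4.4106 half-lives.
t = n × t½ = 4.4106 × 165.04 ≈ 727.91 minutes.

730 minutes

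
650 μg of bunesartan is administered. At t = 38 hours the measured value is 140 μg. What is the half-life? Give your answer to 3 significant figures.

17.2 hours

A/A₀ = 140/650 ≈ 0.21538.
n = log₂(4.6429) ≈ 2.215 half-lives elapsed in 38 hours.
t½ = 38/2.215 ≈ 17.156 hours.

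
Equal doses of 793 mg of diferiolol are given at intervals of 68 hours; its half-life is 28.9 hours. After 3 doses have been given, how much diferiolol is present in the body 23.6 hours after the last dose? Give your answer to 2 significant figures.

The 3 doses were given 159.6, 91.6, 23.6 hours ago.
Total = 793·(1/2)^(159.6/28.9) + 793·(1/2)^(91.6/28.9) + 793·(1/2)^(23.6/28.9)
      = 17.252 + 88.134 + 450.25 ≈ 555.63 mg.

560 mg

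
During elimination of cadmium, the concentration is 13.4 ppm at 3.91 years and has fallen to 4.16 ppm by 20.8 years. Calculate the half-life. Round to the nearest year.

10 years

Over Δt = 20.8 − 3.91 = 16.89 years, the level fell by a factor of 13.4/4.16 ≈ 3.2212.
n = log₂(3.2212) ≈ 1.6876 half-lives, so t½ = 16.89/1.6876 ≈ 10.008 years.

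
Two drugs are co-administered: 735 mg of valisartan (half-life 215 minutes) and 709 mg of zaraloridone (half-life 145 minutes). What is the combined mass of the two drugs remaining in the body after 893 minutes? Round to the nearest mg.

51 mg

valisartan: 735 × (1/2)^(893/215) = 735 × (1/2)^4.1535 ≈ 41.301 mg.
zaraloridone: 709 × (1/2)^(893/145) = 709 × (1/2)^6.1586 ≈ 9.9247 mg.
Total = 41.301 + 9.9247 ≈ 51.226 mg.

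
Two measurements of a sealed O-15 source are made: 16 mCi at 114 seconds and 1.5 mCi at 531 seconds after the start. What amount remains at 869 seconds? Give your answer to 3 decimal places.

Over Δt = 531 − 114 = 417 seconds, the level fell by a factor of 16/1.5 ≈ 10.667.
n = log₂(10.667) ≈ 3.415 half-lives, so t½ = 417/3.415 ≈ 122.11 seconds.
From t = 531 to t = 869: 1.5 × (1/2)^((869−531)/122.11) ≈ 0.2202 mCi.

0.220 mCi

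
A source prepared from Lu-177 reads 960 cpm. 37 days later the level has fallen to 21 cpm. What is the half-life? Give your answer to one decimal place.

6.7 days

A/A₀ = 21/960 ≈ 0.021875.
n = log₂(45.714) ≈ 5.5146 half-lives elapsed in 37 days.
t½ = 37/5.5146 ≈ 6.7095 days.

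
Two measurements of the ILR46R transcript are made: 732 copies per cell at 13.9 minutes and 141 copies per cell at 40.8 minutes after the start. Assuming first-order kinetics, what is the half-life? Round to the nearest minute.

Over Δt = 40.8 − 13.9 = 26.9 minutes, the level fell by a factor of 732/141 ≈ 5.1915.
n = log₂(5.1915) ≈ 2.3761 half-lives, so t½ = 26.9/2.3761 ≈ 11.321 minutes.

11 minutes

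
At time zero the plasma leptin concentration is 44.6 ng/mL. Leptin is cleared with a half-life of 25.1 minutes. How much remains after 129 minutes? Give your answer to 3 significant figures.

1.27 ng/mL

Number of half-lives: n = 129/25.1 ≈ 5.1394.
Remaining = 44.6 × (1/2)^5.1394 = 44.6 × 0.028371 ≈ 1.2653 ng/mL.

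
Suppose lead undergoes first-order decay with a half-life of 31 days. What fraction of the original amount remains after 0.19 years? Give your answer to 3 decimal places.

0.19 years = 69.35 days.
n = 69.35/31 ≈ 2.2371 half-lives.
Fraction remaining = (1/2)^2.2371 ≈ 0.21211.

0.212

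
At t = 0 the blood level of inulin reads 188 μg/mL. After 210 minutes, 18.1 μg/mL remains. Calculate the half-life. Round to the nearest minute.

62 minutes

A/A₀ = 18.1/188 ≈ 0.096277.
n = log₂(10.387) ≈ 3.3767 half-lives elapsed in 210 minutes.
t½ = 210/3.3767 ≈ 62.191 minutes.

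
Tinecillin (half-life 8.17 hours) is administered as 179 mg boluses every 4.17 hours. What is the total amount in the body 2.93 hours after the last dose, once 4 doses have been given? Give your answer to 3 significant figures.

The 4 doses were given 15.44, 11.27, 7.1, 2.93 hours ago.
Total = 179·(1/2)^(15.44/8.17) + 179·(1/2)^(11.27/8.17) + 179·(1/2)^(7.1/8.17) + 179·(1/2)^(2.93/8.17)
      = 48.301 + 68.802 + 98.005 + 139.6 ≈ 354.71 mg.

355 mg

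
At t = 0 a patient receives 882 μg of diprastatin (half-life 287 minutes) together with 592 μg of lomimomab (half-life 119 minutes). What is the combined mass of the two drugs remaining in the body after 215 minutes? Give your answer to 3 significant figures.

694 μg

diprastatin: 882 × (1/2)^(215/287) = 882 × (1/2)^0.74913 ≈ 524.76 μg.
lomimomab: 592 × (1/2)^(215/119) = 592 × (1/2)^1.8067 ≈ 169.22 μg.
Total = 524.76 + 169.22 ≈ 693.97 μg.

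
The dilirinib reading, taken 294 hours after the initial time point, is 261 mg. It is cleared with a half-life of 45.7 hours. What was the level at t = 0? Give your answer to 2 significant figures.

Number of half-lives elapsed: n = 294/45.7 ≈ 6.4333.
A₀ = A × 2^n = 261 × 2^6.4333 = 261 × 86.418 ≈ 22555 mg.

23000 mg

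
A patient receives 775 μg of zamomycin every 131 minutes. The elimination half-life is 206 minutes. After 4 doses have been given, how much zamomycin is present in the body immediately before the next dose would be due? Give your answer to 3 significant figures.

The 4 doses were given 524, 393, 262, 131 minutes ago.
Total = 775·(1/2)^(524/206) + 775·(1/2)^(393/206) + 775·(1/2)^(262/206) + 775·(1/2)^(131/206)
      = 132.92 + 206.54 + 320.95 + 498.74 ≈ 1159.1 μg.

1160 μg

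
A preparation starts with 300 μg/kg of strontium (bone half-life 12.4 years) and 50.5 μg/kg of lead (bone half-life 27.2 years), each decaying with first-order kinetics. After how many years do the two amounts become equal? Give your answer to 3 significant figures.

Set 300·(1/2)^(t/12.4) = 50.5·(1/2)^(t/27.2).
Taking log₂: log₂(300/50.5) = t·(1/12.4 − 1/27.2).
log₂(5.9406) = 2.5706; 1/12.4 − 1/27.2 = 0.04388.
t = 2.5706 / 0.04388 ≈ 58.582 years.

58.6 years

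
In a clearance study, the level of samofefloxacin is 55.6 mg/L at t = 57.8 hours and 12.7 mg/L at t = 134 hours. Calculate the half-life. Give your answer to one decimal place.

35.8 hours

Over Δt = 134 − 57.8 = 76.2 hours, the level fell by a factor of 55.6/12.7 ≈ 4.378.
n = log₂(4.378) ≈ 2.1303 half-lives, so t½ = 76.2/2.1303 ≈ 35.77 hours.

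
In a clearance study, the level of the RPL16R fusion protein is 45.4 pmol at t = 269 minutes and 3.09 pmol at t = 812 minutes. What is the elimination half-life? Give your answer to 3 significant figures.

140 minutes

Over Δt = 812 − 269 = 543 minutes, the level fell by a factor of 45.4/3.09 ≈ 14.693.
n = log₂(14.693) ≈ 3.877 half-lives, so t½ = 543/3.877 ≈ 140.06 minutes.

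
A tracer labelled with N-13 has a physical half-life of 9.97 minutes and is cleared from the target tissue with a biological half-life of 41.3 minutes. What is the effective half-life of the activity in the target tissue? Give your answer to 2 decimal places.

8.03 minutes

1/t_eff = 1/t_phys + 1/t_biol = 1/9.97 + 1/41.3 = 0.12451 per minute.
t_eff = 9.97 × 41.3 / (9.97 + 41.3) ≈ 8.0312 minutes.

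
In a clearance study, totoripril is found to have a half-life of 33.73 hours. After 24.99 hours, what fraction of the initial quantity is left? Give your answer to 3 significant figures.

n = 24.99/33.73 ≈ 0.74088 half-lives.
Fraction remaining = (1/2)^0.74088 ≈ 0.59837.

0.598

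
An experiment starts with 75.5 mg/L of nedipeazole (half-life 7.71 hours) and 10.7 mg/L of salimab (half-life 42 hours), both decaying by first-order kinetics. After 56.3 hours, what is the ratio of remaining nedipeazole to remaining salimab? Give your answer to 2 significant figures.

0.11

nedipeazole: 75.5 × (1/2)^(56.3/7.71) = 75.5 × (1/2)^7.3022 ≈ 0.47837 mg/L.
salimab: 10.7 × (1/2)^(56.3/42) = 10.7 × (1/2)^1.3405 ≈ 4.2253 mg/L.
Ratio ≈ 0.47837 / 4.2253 ≈ 0.11322.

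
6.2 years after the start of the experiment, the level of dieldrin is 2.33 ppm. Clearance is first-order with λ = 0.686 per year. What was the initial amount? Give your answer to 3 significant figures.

t½ = ln 2 / λ = 0.69315 / 0.686 ≈ 1.0104 years.
Number of half-lives elapsed: n = 6.2/1.0104 ≈ 6.1361.
A₀ = A × 2^n = 2.33 × 2^6.1361 = 2.33 × 70.33 ≈ 163.87 ppm.

164 ppm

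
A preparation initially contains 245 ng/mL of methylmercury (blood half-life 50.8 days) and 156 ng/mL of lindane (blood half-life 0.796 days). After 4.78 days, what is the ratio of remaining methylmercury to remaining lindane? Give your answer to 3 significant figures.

94.5

methylmercury: 245 × (1/2)^(4.78/50.8) = 245 × (1/2)^0.094094 ≈ 229.53 ng/mL.
lindane: 156 × (1/2)^(4.78/0.796) = 156 × (1/2)^6.005 ≈ 2.429 ng/mL.
Ratio ≈ 229.53 / 2.429 ≈ 94.495.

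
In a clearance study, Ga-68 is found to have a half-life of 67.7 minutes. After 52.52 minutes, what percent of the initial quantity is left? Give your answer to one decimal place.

n = 52.52/67.7 ≈ 0.77578 half-lives.
Fraction remaining = (1/2)^0.77578 ≈ 0.58407, i.e. 58.407%.

58.4%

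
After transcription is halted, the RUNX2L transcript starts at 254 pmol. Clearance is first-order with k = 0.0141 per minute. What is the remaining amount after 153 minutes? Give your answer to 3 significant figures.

29.4 pmol

t½ = ln 2 / k = 0.69315 / 0.0141 ≈ 49.159 minutes.
Number of half-lives: n = 153/49.159 ≈ 3.1123.
Remaining = 254 × (1/2)^3.1123 = 254 × 0.11564 ≈ 29.372 pmol.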